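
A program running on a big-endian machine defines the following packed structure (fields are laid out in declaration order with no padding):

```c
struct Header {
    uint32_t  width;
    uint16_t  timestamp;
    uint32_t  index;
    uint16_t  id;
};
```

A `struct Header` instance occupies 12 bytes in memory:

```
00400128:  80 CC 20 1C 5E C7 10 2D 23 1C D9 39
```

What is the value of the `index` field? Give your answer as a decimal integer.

`index` follows `width` (4 B), `timestamp` (2 B), so it starts at offset 4 + 2 = 6 and occupies 4 bytes.
Bytes at offsets 6..9: 10 2D 23 1C.
Big-endian stores the most-significant byte at the lowest address.
The bytes are already most-significant first: 0x102D231C.
0x102D231C = 271393564.

271393564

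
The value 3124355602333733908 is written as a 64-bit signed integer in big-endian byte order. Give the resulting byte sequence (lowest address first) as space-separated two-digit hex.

3124355602333733908 in hexadecimal, padded to 64 bits, is 0x2B5BF0DDE51A9414.
Split into bytes (most-significant first): 2B 5B F0 DD E5 1A 94 14.
Big-endian: lowest address holds the most-significant byte.
So the memory order matches the most-significant-first order: 2B 5B F0 DD E5 1A 94 14.

2B 5B F0 DD E5 1A 94 14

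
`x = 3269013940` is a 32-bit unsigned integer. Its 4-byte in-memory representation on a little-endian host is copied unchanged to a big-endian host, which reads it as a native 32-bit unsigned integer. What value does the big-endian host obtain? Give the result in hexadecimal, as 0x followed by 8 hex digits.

3269013940 in 32-bit hexadecimal is 0xC2D931B4.
Stored little-endian, the bytes at ascending addresses are B4 31 D9 C2.
Read back as big-endian, the last byte is least significant, giving 0xB431D9C2.

0xB431D9C2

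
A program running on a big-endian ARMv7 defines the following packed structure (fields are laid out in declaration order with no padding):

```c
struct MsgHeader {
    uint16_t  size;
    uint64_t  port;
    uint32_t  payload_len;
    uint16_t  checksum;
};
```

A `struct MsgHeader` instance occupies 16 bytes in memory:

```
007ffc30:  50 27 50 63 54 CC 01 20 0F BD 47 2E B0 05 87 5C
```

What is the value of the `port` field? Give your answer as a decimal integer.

5792566780897529789

`port` follows `size` (2 bytes), so it starts at byte offset 2 and occupies 8 bytes.
Bytes at offsets 2..9: 50 63 54 CC 01 20 0F BD.
In big-endian order the high byte comes first in memory.
The bytes are already most-significant first: 0x506354CC01200FBD.
0x506354CC01200FBD = 5792566780897529789.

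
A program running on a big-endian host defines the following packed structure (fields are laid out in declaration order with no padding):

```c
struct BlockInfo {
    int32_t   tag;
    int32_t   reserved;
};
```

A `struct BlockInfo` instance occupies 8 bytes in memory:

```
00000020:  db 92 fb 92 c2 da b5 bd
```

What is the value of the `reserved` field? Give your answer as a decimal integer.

-1025854019

`reserved` follows `tag` (4 bytes), so it starts at byte offset 4 and occupies 4 bytes.
Bytes at offsets 4..7: C2 DA B5 BD.
In big-endian order the high byte comes first in memory.
The bytes are already most-significant first: 0xC2DAB5BD.
Top bit is set, so as a signed 32-bit value this is 0xC2DAB5BD − 2^32 = -1025854019.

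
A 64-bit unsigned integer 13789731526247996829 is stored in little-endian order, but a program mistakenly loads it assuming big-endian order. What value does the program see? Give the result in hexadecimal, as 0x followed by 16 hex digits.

0x9D5D0412C3F75EBF

13789731526247996829 in 64-bit hexadecimal is 0xBF5EF7C312045D9D.
Stored little-endian, the bytes at ascending addresses are 9D 5D 04 12 C3 F7 5E BF.
Read back as big-endian, the last byte is least significant, giving 0x9D5D0412C3F75EBF.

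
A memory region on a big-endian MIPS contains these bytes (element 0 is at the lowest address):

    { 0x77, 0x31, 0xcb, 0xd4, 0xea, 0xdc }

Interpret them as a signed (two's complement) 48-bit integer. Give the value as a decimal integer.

131055756831452

Big-endian stores the most-significant byte at the lowest address.
The bytes are already most-significant first: 0x7731CBD4EADC.
0x7731CBD4EADC = 131055756831452.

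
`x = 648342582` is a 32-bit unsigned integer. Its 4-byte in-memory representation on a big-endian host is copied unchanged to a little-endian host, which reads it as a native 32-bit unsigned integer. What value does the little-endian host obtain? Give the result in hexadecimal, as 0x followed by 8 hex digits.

648342582 in 32-bit hexadecimal is 0x26A4EC36.
Stored big-endian, the bytes at ascending addresses are 26 A4 EC 36.
Read back as little-endian, the first byte is least significant, giving 0x36ECA426.

0x36ECA426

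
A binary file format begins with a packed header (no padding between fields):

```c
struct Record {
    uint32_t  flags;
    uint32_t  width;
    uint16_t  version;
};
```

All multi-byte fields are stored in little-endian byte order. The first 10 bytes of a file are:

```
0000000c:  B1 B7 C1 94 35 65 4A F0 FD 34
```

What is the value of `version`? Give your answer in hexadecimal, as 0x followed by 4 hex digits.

0x34FD

`version` follows `flags` (4 B), `width` (4 B), so it starts at offset 4 + 4 = 8 and occupies 2 bytes.
Bytes at offsets 8..9: FD 34.
Little-endian: lowest address holds the least-significant byte.
Reassemble most-significant byte first: 34 FD → 0x34FD.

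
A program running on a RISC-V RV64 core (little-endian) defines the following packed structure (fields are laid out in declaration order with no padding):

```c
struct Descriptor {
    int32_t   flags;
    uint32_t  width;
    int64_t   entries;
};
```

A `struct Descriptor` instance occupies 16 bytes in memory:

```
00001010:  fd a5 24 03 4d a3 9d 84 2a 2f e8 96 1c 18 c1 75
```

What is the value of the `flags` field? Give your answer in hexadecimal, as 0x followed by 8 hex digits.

`flags` is the first field, at byte offset 0, occupying 4 bytes.
Bytes at offsets 0..3: FD A5 24 03.
Little-endian: lowest address holds the least-significant byte.
Reassemble most-significant byte first: 03 24 A5 FD → 0x0324A5FD.

0x0324A5FD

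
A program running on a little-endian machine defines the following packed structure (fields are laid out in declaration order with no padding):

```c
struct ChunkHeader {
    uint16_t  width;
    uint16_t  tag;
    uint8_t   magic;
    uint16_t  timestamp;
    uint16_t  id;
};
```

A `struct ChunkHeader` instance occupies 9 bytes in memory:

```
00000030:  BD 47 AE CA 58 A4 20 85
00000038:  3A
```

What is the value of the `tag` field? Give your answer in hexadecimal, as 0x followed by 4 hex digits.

`tag` follows `width` (2 bytes), so it starts at byte offset 2 and occupies 2 bytes.
Bytes at offsets 2..3: AE CA.
Little-endian stores the least-significant byte at the lowest address.
Reassemble most-significant byte first: CA AE → 0xCAAE.

0xCAAE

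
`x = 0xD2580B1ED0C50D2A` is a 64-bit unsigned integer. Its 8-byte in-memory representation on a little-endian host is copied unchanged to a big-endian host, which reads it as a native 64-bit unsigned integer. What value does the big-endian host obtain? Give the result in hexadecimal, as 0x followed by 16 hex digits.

0x2A0DC5D01E0B58D2

Stored little-endian, the bytes at ascending addresses are 2A 0D C5 D0 1E 0B 58 D2.
Read back as big-endian, the last byte is least significant, giving 0x2A0DC5D01E0B58D2.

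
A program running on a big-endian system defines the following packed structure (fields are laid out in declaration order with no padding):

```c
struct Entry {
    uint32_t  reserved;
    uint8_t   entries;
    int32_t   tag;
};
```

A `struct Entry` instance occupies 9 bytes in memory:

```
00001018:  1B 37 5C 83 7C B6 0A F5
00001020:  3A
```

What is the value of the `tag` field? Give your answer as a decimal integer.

`tag` follows `reserved` (4 B), `entries` (1 B), so it starts at offset 4 + 1 = 5 and occupies 4 bytes.
Bytes at offsets 5..8: B6 0A F5 3A.
Big-endian stores the most-significant byte at the lowest address.
The bytes are already most-significant first: 0xB60AF53A.
Top bit is set, so as a signed 32-bit value this is 0xB60AF53A − 2^32 = -1240795846.

-1240795846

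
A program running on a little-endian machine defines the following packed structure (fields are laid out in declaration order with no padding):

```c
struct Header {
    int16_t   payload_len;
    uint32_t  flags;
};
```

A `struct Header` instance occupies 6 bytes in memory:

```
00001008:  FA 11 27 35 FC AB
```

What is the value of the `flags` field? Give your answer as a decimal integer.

`flags` follows `payload_len` (2 bytes), so it starts at byte offset 2 and occupies 4 bytes.
Bytes at offsets 2..5: 27 35 FC AB.
In little-endian order the low byte comes first in memory.
Reassemble most-significant byte first: AB FC 35 27 → 0xABFC3527.
0xABFC3527 = 2885432615.

2885432615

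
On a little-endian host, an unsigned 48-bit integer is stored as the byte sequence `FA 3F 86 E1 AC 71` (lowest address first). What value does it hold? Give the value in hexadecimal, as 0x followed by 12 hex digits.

0x71ACE1863FFA

Little-endian: lowest address holds the least-significant byte.
Reassemble most-significant byte first: 71 AC E1 86 3F FA → 0x71ACE1863FFA.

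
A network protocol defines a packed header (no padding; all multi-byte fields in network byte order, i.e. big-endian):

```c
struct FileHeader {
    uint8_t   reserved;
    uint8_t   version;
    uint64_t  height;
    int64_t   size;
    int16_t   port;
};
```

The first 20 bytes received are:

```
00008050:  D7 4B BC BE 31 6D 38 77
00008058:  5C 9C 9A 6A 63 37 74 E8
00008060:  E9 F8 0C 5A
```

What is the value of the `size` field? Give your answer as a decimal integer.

`size` follows `reserved` (1 B), `version` (1 B), `height` (8 B), so it starts at offset 1 + 1 + 8 = 10 and occupies 8 bytes.
Bytes at offsets 10..17: 9A 6A 63 37 74 E8 E9 F8.
Big-endian: lowest address holds the most-significant byte.
The bytes are already most-significant first: 0x9A6A633774E8E9F8.
Top bit is set, so as a signed 64-bit value this is 0x9A6A633774E8E9F8 − 2^64 = -7319929154501547528.

-7319929154501547528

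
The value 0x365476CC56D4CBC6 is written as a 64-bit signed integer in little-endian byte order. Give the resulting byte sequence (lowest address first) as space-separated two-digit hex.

Split into bytes (most-significant first): 36 54 76 CC 56 D4 CB C6.
In little-endian order the low byte comes first in memory.
So at ascending addresses the bytes are C6 CB D4 56 CC 76 54 36.

C6 CB D4 56 CC 76 54 36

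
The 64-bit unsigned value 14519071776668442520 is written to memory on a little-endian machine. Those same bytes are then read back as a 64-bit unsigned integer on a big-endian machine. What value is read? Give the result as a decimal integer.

11015725544566849225

14519071776668442520 in 64-bit hexadecimal is 0xC97E1ADB04B8DF98.
Stored little-endian, the bytes at ascending addresses are 98 DF B8 04 DB 1A 7E C9.
Read back as big-endian, the last byte is least significant, giving 0x98DFB804DB1A7EC9.
0x98DFB804DB1A7EC9 = 11015725544566849225.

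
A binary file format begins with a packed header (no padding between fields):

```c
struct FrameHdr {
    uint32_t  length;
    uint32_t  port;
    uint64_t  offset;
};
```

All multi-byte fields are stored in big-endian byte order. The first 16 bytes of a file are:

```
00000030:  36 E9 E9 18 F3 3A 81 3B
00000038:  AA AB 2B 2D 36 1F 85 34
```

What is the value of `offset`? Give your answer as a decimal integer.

12297970680646829364

`offset` follows `length` (4 B), `port` (4 B), so it starts at offset 4 + 4 = 8 and occupies 8 bytes.
Bytes at offsets 8..15: AA AB 2B 2D 36 1F 85 34.
Big-endian: lowest address holds the most-significant byte.
The bytes are already most-significant first: 0xAAAB2B2D361F8534.
0xAAAB2B2D361F8534 = 12297970680646829364.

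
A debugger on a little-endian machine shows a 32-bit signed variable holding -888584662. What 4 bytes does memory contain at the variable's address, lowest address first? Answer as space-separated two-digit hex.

2A 46 09 CB

Two's complement of -888584662 in 32 bits: 888584662 = 0x34F6B9D6; invert → 0xCB094629; add 1 → 0xCB09462A.
Split into bytes (most-significant first): CB 09 46 2A.
In little-endian order the low byte comes first in memory.
So at ascending addresses the bytes are 2A 46 09 CB.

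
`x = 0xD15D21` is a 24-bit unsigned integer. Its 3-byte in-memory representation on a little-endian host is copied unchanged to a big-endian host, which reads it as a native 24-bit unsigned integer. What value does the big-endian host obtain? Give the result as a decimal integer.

2186705

Stored little-endian, the bytes at ascending addresses are 21 5D D1.
Read back as big-endian, the last byte is least significant, giving 0x215DD1.
0x215DD1 = 2186705.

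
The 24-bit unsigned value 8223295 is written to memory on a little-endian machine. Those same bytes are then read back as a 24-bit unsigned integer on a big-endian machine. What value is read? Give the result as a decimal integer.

4160125

8223295 in 24-bit hexadecimal is 0x7D7A3F.
Stored little-endian, the bytes at ascending addresses are 3F 7A 7D.
Read back as big-endian, the last byte is least significant, giving 0x3F7A7D.
0x3F7A7D = 4160125.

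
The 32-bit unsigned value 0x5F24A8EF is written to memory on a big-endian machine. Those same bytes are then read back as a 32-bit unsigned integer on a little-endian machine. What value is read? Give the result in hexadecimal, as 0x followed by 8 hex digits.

Stored big-endian, the bytes at ascending addresses are 5F 24 A8 EF.
Read back as little-endian, the first byte is least significant, giving 0xEFA8245F.

0xEFA8245F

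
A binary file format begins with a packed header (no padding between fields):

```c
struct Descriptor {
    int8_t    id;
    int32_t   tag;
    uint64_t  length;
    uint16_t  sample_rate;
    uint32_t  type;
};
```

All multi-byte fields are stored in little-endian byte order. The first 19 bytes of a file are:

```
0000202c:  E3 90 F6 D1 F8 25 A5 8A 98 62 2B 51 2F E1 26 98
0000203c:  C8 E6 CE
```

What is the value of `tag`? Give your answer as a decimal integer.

`tag` follows `id` (1 byte), so it starts at byte offset 1 and occupies 4 bytes.
Bytes at offsets 1..4: 90 F6 D1 F8.
In little-endian order the low byte comes first in memory.
Reassemble most-significant byte first: F8 D1 F6 90 → 0xF8D1F690.
Top bit is set, so as a signed 32-bit value this is 0xF8D1F690 − 2^32 = -120457584.

-120457584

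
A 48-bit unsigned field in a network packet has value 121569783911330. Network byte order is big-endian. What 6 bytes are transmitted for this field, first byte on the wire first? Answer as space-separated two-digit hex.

121569783911330 in hexadecimal, padded to 48 bits, is 0x6E912BC913A2.
Split into bytes (most-significant first): 6E 91 2B C9 13 A2.
In big-endian order the high byte comes first in memory.
So the memory order matches the most-significant-first order: 6E 91 2B C9 13 A2.

6E 91 2B C9 13 A2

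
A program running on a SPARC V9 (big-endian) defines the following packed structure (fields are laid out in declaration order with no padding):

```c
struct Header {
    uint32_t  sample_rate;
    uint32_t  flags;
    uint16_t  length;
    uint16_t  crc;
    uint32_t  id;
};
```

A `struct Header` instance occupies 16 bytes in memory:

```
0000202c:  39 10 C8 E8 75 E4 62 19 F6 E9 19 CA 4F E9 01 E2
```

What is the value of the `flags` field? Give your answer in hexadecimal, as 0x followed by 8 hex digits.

0x75E46219

`flags` follows `sample_rate` (4 bytes), so it starts at byte offset 4 and occupies 4 bytes.
Bytes at offsets 4..7: 75 E4 62 19.
Big-endian stores the most-significant byte at the lowest address.
The bytes are already most-significant first: 0x75E46219.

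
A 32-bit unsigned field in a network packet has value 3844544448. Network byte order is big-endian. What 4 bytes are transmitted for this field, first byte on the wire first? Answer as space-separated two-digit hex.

3844544448 in hexadecimal, padded to 32 bits, is 0xE52717C0.
Split into bytes (most-significant first): E5 27 17 C0.
In big-endian order the high byte comes first in memory.
So the memory order matches the most-significant-first order: E5 27 17 C0.

E5 27 17 C0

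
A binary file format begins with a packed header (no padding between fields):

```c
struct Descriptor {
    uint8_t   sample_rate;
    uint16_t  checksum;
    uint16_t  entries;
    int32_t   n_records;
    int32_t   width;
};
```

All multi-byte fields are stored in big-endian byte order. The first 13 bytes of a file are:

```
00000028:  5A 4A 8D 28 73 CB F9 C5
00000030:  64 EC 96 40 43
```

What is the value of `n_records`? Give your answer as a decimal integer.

-872823452

`n_records` follows `sample_rate` (1 B), `checksum` (2 B), `entries` (2 B), so it starts at offset 1 + 2 + 2 = 5 and occupies 4 bytes.
Bytes at offsets 5..8: CB F9 C5 64.
In big-endian order the high byte comes first in memory.
The bytes are already most-significant first: 0xCBF9C564.
Top bit is set, so as a signed 32-bit value this is 0xCBF9C564 − 2^32 = -872823452.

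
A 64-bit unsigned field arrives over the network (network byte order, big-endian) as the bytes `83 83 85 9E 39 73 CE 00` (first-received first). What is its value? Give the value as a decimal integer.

Big-endian: lowest address holds the most-significant byte.
The bytes are already most-significant first: 0x8383859E3973CE00.
0x8383859E3973CE00 = 9476564955532873216.

9476564955532873216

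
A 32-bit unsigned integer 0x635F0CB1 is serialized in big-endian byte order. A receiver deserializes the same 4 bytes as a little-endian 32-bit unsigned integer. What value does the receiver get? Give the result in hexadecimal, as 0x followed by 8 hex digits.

Stored big-endian, the bytes at ascending addresses are 63 5F 0C B1.
Read back as little-endian, the first byte is least significant, giving 0xB10C5F63.

0xB10C5F63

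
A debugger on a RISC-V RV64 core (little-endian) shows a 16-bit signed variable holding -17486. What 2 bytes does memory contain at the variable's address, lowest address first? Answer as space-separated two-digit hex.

Two's complement of -17486 in 16 bits: 17486 = 0x444E; invert → 0xBBB1; add 1 → 0xBBB2.
Split into bytes (most-significant first): BB B2.
Little-endian: lowest address holds the least-significant byte.
So at ascending addresses the bytes are B2 BB.

B2 BB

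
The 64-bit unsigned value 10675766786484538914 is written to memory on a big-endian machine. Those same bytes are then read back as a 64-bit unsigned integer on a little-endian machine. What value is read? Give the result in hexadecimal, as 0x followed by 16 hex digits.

10675766786484538914 in 64-bit hexadecimal is 0x9427F15465530E22.
Stored big-endian, the bytes at ascending addresses are 94 27 F1 54 65 53 0E 22.
Read back as little-endian, the first byte is least significant, giving 0x220E536554F12794.

0x220E536554F12794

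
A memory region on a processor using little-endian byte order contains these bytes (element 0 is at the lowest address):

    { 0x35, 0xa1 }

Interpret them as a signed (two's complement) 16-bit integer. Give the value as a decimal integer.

Little-endian: lowest address holds the least-significant byte.
Reassemble most-significant byte first: A1 35 → 0xA135.
Top bit is set, so as a signed 16-bit value this is 0xA135 − 2^16 = -24267.

-24267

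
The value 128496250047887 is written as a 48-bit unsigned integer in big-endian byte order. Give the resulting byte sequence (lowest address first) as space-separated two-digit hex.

128496250047887 in hexadecimal, padded to 48 bits, is 0x74DDDD56CD8F.
Split into bytes (most-significant first): 74 DD DD 56 CD 8F.
Big-endian stores the most-significant byte at the lowest address.
So the memory order matches the most-significant-first order: 74 DD DD 56 CD 8F.

74 DD DD 56 CD 8F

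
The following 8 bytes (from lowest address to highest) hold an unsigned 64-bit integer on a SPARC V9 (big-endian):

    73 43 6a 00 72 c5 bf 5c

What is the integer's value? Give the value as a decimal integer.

In big-endian order the high byte comes first in memory.
The bytes are already most-significant first: 0x73436A0072C5BF5C.
0x73436A0072C5BF5C = 8305598687959433052.

8305598687959433052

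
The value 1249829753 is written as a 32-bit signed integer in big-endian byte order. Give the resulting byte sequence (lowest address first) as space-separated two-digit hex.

1249829753 in hexadecimal, padded to 32 bits, is 0x4A7EE379.
Split into bytes (most-significant first): 4A 7E E3 79.
Big-endian: lowest address holds the most-significant byte.
So the memory order matches the most-significant-first order: 4A 7E E3 79.

4A 7E E3 79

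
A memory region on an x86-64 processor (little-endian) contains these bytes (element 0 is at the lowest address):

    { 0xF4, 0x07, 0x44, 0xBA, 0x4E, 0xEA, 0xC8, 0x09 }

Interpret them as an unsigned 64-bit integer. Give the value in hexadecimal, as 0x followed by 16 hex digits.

In little-endian order the low byte comes first in memory.
Reassemble most-significant byte first: 09 C8 EA 4E BA 44 07 F4 → 0x09C8EA4EBA4407F4.

0x09C8EA4EBA4407F4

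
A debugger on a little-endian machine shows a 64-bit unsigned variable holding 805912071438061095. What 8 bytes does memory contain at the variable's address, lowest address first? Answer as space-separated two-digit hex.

27 CE 43 52 C2 2C 2F 0B

805912071438061095 in hexadecimal, padded to 64 bits, is 0x0B2F2CC25243CE27.
Split into bytes (most-significant first): 0B 2F 2C C2 52 43 CE 27.
Little-endian: lowest address holds the least-significant byte.
So at ascending addresses the bytes are 27 CE 43 52 C2 2C 2F 0B.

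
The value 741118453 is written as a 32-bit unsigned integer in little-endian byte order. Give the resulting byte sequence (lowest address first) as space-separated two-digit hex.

F5 91 2C 2C

741118453 in hexadecimal, padded to 32 bits, is 0x2C2C91F5.
Split into bytes (most-significant first): 2C 2C 91 F5.
Little-endian stores the least-significant byte at the lowest address.
So at ascending addresses the bytes are F5 91 2C 2C.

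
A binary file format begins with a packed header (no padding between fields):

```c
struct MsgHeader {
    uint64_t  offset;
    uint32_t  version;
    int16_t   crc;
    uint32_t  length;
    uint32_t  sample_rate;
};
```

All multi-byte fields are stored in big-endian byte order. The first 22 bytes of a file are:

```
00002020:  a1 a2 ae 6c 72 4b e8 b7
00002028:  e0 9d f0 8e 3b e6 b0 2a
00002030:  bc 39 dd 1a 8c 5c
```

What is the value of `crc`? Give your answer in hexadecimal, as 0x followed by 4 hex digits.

`crc` follows `offset` (8 B), `version` (4 B), so it starts at offset 8 + 4 = 12 and occupies 2 bytes.
Bytes at offsets 12..13: 3B E6.
In big-endian order the high byte comes first in memory.
The bytes are already most-significant first: 0x3BE6.

0x3BE6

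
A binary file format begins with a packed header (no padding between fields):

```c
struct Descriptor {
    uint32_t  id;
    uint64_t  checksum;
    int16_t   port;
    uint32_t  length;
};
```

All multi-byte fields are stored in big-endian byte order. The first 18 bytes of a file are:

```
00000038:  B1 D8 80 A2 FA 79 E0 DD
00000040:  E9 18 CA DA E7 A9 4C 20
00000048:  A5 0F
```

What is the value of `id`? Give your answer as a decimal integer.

2983755938

`id` is the first field, at byte offset 0, occupying 4 bytes.
Bytes at offsets 0..3: B1 D8 80 A2.
Big-endian stores the most-significant byte at the lowest address.
The bytes are already most-significant first: 0xB1D880A2.
0xB1D880A2 = 2983755938.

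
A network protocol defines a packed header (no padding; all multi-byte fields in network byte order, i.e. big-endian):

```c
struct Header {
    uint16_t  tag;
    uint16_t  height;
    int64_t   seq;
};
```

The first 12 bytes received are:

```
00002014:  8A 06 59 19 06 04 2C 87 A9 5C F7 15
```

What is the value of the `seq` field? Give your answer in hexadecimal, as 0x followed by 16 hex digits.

0x06042C87A95CF715

`seq` follows `tag` (2 B), `height` (2 B), so it starts at offset 2 + 2 = 4 and occupies 8 bytes.
Bytes at offsets 4..11: 06 04 2C 87 A9 5C F7 15.
Big-endian stores the most-significant byte at the lowest address.
The bytes are already most-significant first: 0x06042C87A95CF715.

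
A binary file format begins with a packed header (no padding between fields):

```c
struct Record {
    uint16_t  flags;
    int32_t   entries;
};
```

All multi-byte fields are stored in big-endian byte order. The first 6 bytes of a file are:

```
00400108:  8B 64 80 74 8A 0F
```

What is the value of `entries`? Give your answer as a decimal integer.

-2139846129

`entries` follows `flags` (2 bytes), so it starts at byte offset 2 and occupies 4 bytes.
Bytes at offsets 2..5: 80 74 8A 0F.
Big-endian: lowest address holds the most-significant byte.
The bytes are already most-significant first: 0x80748A0F.
Top bit is set, so as a signed 32-bit value this is 0x80748A0F − 2^32 = -2139846129.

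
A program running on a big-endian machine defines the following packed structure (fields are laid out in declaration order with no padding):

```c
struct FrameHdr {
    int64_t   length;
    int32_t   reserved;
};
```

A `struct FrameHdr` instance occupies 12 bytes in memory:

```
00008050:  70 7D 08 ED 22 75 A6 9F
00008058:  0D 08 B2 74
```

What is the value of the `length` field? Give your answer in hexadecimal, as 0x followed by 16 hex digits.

0x707D08ED2275A69F

`length` is the first field, at byte offset 0, occupying 8 bytes.
Bytes at offsets 0..7: 70 7D 08 ED 22 75 A6 9F.
Big-endian stores the most-significant byte at the lowest address.
The bytes are already most-significant first: 0x707D08ED2275A69F.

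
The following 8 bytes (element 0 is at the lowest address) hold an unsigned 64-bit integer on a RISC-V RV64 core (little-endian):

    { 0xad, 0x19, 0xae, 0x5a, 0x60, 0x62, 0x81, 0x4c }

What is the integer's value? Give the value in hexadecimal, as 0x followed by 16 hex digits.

In little-endian order the low byte comes first in memory.
Reassemble most-significant byte first: 4C 81 62 60 5A AE 19 AD → 0x4C8162605AAE19AD.

0x4C8162605AAE19AD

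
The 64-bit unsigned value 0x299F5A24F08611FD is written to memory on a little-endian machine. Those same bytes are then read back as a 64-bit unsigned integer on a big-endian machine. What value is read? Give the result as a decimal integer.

Stored little-endian, the bytes at ascending addresses are FD 11 86 F0 24 5A 9F 29.
Read back as big-endian, the last byte is least significant, giving 0xFD1186F0245A9F29.
0xFD1186F0245A9F29 = 18235504732160040745.

18235504732160040745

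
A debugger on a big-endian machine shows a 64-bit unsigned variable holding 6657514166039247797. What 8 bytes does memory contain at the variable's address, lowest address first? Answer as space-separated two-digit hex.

6657514166039247797 in hexadecimal, padded to 64 bits, is 0x5C643DDC69E67BB5.
Split into bytes (most-significant first): 5C 64 3D DC 69 E6 7B B5.
In big-endian order the high byte comes first in memory.
So the memory order matches the most-significant-first order: 5C 64 3D DC 69 E6 7B B5.

5C 64 3D DC 69 E6 7B B5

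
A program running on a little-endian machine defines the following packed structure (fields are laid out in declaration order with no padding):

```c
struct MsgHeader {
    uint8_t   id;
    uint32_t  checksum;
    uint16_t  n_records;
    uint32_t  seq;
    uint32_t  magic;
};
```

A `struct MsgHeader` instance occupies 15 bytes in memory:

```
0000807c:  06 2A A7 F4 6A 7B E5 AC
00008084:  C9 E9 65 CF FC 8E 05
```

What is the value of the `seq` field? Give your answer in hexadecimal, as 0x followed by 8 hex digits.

0x65E9C9AC

`seq` follows `id` (1 B), `checksum` (4 B), `n_records` (2 B), so it starts at offset 1 + 4 + 2 = 7 and occupies 4 bytes.
Bytes at offsets 7..10: AC C9 E9 65.
Little-endian: lowest address holds the least-significant byte.
Reassemble most-significant byte first: 65 E9 C9 AC → 0x65E9C9AC.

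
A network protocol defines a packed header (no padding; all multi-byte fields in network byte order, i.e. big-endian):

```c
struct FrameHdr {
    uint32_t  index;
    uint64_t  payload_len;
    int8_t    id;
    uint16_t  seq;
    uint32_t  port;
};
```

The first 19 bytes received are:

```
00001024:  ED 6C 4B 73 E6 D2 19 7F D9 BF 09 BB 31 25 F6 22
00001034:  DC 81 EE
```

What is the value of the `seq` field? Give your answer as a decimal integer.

`seq` follows `index` (4 B), `payload_len` (8 B), `id` (1 B), so it starts at offset 4 + 8 + 1 = 13 and occupies 2 bytes.
Bytes at offsets 13..14: 25 F6.
Big-endian stores the most-significant byte at the lowest address.
The bytes are already most-significant first: 0x25F6.
0x25F6 = 9718.

9718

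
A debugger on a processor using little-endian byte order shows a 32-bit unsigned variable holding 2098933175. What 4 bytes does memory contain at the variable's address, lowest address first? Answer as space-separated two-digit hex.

2098933175 in hexadecimal, padded to 32 bits, is 0x7D1B2DB7.
Split into bytes (most-significant first): 7D 1B 2D B7.
In little-endian order the low byte comes first in memory.
So at ascending addresses the bytes are B7 2D 1B 7D.

B7 2D 1B 7D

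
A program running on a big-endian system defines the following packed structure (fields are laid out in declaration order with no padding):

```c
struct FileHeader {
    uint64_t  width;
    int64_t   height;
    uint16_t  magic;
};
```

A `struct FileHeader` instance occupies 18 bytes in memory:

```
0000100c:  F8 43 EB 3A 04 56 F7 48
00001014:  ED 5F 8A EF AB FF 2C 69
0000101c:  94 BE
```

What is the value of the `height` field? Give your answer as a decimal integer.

`height` follows `width` (8 bytes), so it starts at byte offset 8 and occupies 8 bytes.
Bytes at offsets 8..15: ED 5F 8A EF AB FF 2C 69.
In big-endian order the high byte comes first in memory.
The bytes are already most-significant first: 0xED5F8AEFABFF2C69.
Top bit is set, so as a signed 64-bit value this is 0xED5F8AEFABFF2C69 − 2^64 = -1342201401945674647.

-1342201401945674647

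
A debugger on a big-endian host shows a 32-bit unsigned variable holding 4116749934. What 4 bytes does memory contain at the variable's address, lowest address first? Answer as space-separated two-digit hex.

F5 60 9E 6E

4116749934 in hexadecimal, padded to 32 bits, is 0xF5609E6E.
Split into bytes (most-significant first): F5 60 9E 6E.
In big-endian order the high byte comes first in memory.
So the memory order matches the most-significant-first order: F5 60 9E 6E.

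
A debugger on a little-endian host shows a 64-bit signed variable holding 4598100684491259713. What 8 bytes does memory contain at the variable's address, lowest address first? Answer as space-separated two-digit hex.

4598100684491259713 in hexadecimal, padded to 64 bits, is 0x3FCFBC35F494FF41.
Split into bytes (most-significant first): 3F CF BC 35 F4 94 FF 41.
In little-endian order the low byte comes first in memory.
So at ascending addresses the bytes are 41 FF 94 F4 35 BC CF 3F.

41 FF 94 F4 35 BC CF 3F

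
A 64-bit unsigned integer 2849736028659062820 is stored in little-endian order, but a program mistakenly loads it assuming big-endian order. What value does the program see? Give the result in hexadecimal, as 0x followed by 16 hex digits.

2849736028659062820 in 64-bit hexadecimal is 0x278C4BD1CBDB1824.
Stored little-endian, the bytes at ascending addresses are 24 18 DB CB D1 4B 8C 27.
Read back as big-endian, the last byte is least significant, giving 0x2418DBCBD14B8C27.

0x2418DBCBD14B8C27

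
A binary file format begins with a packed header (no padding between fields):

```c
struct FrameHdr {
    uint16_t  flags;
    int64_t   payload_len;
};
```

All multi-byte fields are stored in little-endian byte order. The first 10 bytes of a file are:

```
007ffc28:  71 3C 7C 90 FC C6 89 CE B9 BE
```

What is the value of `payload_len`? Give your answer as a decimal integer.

`payload_len` follows `flags` (2 bytes), so it starts at byte offset 2 and occupies 8 bytes.
Bytes at offsets 2..9: 7C 90 FC C6 89 CE B9 BE.
In little-endian order the low byte comes first in memory.
Reassemble most-significant byte first: BE B9 CE 89 C6 FC 90 7C → 0xBEB9CE89C6FC907C.
Top bit is set, so as a signed 64-bit value this is 0xBEB9CE89C6FC907C − 2^64 = -4703501244667490180.

-4703501244667490180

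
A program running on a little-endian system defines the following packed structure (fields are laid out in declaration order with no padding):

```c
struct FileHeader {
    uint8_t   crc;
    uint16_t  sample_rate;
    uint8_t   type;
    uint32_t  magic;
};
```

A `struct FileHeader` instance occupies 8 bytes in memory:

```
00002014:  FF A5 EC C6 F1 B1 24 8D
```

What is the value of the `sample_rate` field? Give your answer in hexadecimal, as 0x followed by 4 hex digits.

0xECA5

`sample_rate` follows `crc` (1 byte), so it starts at byte offset 1 and occupies 2 bytes.
Bytes at offsets 1..2: A5 EC.
Little-endian: lowest address holds the least-significant byte.
Reassemble most-significant byte first: EC A5 → 0xECA5.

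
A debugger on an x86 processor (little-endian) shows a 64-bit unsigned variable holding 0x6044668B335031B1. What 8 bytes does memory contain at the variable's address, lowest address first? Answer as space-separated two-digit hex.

Split into bytes (most-significant first): 60 44 66 8B 33 50 31 B1.
Little-endian stores the least-significant byte at the lowest address.
So at ascending addresses the bytes are B1 31 50 33 8B 66 44 60.

B1 31 50 33 8B 66 44 60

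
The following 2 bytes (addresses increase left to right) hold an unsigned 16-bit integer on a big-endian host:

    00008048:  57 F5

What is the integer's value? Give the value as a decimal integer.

22517

Big-endian: lowest address holds the most-significant byte.
The bytes are already most-significant first: 0x57F5.
0x57F5 = 22517.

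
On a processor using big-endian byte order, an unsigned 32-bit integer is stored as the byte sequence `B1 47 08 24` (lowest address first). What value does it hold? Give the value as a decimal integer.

2974222372

Big-endian: lowest address holds the most-significant byte.
The bytes are already most-significant first: 0xB1470824.
0xB1470824 = 2974222372.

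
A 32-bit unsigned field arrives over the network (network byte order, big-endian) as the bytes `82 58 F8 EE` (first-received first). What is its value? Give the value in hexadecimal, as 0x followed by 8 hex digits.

0x8258F8EE

Big-endian: lowest address holds the most-significant byte.
The bytes are already most-significant first: 0x8258F8EE.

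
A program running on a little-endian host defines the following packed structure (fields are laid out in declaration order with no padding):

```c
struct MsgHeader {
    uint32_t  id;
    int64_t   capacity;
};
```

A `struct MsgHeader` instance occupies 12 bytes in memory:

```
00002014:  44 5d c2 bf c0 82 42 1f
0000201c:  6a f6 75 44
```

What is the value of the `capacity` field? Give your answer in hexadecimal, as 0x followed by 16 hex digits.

`capacity` follows `id` (4 bytes), so it starts at byte offset 4 and occupies 8 bytes.
Bytes at offsets 4..11: C0 82 42 1F 6A F6 75 44.
In little-endian order the low byte comes first in memory.
Reassemble most-significant byte first: 44 75 F6 6A 1F 42 82 C0 → 0x4475F66A1F4282C0.

0x4475F66A1F4282C0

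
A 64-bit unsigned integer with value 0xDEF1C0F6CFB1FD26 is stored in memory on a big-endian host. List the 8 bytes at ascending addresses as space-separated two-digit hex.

DE F1 C0 F6 CF B1 FD 26

Split into bytes (most-significant first): DE F1 C0 F6 CF B1 FD 26.
Big-endian stores the most-significant byte at the lowest address.
So the memory order matches the most-significant-first order: DE F1 C0 F6 CF B1 FD 26.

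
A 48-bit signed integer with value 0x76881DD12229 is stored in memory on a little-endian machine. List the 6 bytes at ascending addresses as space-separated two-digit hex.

Split into bytes (most-significant first): 76 88 1D D1 22 29.
Little-endian stores the least-significant byte at the lowest address.
So at ascending addresses the bytes are 29 22 D1 1D 88 76.

29 22 D1 1D 88 76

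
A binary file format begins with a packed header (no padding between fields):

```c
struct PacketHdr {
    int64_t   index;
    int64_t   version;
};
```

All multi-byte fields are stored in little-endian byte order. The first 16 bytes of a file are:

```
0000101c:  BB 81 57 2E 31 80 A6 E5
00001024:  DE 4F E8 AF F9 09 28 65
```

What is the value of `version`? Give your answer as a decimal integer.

`version` follows `index` (8 bytes), so it starts at byte offset 8 and occupies 8 bytes.
Bytes at offsets 8..15: DE 4F E8 AF F9 09 28 65.
Little-endian stores the least-significant byte at the lowest address.
Reassemble most-significant byte first: 65 28 09 F9 AF E8 4F DE → 0x652809F9AFE84FDE.
0x652809F9AFE84FDE = 7289086964901892062.

7289086964901892062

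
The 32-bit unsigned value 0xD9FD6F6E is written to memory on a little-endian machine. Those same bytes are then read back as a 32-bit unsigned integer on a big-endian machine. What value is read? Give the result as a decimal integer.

Stored little-endian, the bytes at ascending addresses are 6E 6F FD D9.
Read back as big-endian, the last byte is least significant, giving 0x6E6FFDD9.
0x6E6FFDD9 = 1852833241.

1852833241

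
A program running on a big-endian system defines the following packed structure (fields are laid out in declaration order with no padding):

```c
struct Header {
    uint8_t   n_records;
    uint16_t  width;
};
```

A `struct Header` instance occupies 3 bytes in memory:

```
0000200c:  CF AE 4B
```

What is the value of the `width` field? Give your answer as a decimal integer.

44619

`width` follows `n_records` (1 byte), so it starts at byte offset 1 and occupies 2 bytes.
Bytes at offsets 1..2: AE 4B.
Big-endian: lowest address holds the most-significant byte.
The bytes are already most-significant first: 0xAE4B.
0xAE4B = 44619.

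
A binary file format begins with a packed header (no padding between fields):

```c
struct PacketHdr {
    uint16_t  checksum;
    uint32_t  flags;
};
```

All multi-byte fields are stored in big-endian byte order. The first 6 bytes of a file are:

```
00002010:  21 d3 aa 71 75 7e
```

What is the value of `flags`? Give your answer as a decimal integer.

2859562366

`flags` follows `checksum` (2 bytes), so it starts at byte offset 2 and occupies 4 bytes.
Bytes at offsets 2..5: AA 71 75 7E.
Big-endian stores the most-significant byte at the lowest address.
The bytes are already most-significant first: 0xAA71757E.
0xAA71757E = 2859562366.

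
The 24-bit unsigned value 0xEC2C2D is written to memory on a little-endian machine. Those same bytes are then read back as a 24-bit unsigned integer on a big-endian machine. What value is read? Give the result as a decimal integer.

Stored little-endian, the bytes at ascending addresses are 2D 2C EC.
Read back as big-endian, the last byte is least significant, giving 0x2D2CEC.
0x2D2CEC = 2960620.

2960620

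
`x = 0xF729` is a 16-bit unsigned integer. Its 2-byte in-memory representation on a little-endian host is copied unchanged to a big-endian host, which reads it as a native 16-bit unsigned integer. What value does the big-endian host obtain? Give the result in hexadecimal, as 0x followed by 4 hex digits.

0x29F7

Stored little-endian, the bytes at ascending addresses are 29 F7.
Read back as big-endian, the last byte is least significant, giving 0x29F7.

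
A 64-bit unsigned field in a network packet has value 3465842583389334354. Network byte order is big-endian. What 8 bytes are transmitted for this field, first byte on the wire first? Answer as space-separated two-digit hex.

30 19 25 77 7E 57 EB 52

3465842583389334354 in hexadecimal, padded to 64 bits, is 0x301925777E57EB52.
Split into bytes (most-significant first): 30 19 25 77 7E 57 EB 52.
In big-endian order the high byte comes first in memory.
So the memory order matches the most-significant-first order: 30 19 25 77 7E 57 EB 52.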